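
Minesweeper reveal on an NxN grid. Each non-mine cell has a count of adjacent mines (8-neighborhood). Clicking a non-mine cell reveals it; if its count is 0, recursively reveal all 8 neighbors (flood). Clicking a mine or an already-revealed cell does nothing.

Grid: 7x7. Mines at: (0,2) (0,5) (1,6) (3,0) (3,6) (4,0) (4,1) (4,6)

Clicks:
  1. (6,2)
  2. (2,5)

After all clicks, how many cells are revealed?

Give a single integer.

Click 1 (6,2) count=0: revealed 33 new [(1,1) (1,2) (1,3) (1,4) (1,5) (2,1) (2,2) (2,3) (2,4) (2,5) (3,1) (3,2) (3,3) (3,4) (3,5) (4,2) (4,3) (4,4) (4,5) (5,0) (5,1) (5,2) (5,3) (5,4) (5,5) (5,6) (6,0) (6,1) (6,2) (6,3) (6,4) (6,5) (6,6)] -> total=33
Click 2 (2,5) count=2: revealed 0 new [(none)] -> total=33

Answer: 33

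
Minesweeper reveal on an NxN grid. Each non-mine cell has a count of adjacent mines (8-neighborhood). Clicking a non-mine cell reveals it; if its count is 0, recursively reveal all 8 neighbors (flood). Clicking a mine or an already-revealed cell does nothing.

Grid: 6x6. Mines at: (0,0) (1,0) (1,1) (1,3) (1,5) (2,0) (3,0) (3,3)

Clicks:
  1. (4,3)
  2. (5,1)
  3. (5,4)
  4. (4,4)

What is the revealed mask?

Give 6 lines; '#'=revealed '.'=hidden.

Answer: ......
......
....##
....##
######
######

Derivation:
Click 1 (4,3) count=1: revealed 1 new [(4,3)] -> total=1
Click 2 (5,1) count=0: revealed 15 new [(2,4) (2,5) (3,4) (3,5) (4,0) (4,1) (4,2) (4,4) (4,5) (5,0) (5,1) (5,2) (5,3) (5,4) (5,5)] -> total=16
Click 3 (5,4) count=0: revealed 0 new [(none)] -> total=16
Click 4 (4,4) count=1: revealed 0 new [(none)] -> total=16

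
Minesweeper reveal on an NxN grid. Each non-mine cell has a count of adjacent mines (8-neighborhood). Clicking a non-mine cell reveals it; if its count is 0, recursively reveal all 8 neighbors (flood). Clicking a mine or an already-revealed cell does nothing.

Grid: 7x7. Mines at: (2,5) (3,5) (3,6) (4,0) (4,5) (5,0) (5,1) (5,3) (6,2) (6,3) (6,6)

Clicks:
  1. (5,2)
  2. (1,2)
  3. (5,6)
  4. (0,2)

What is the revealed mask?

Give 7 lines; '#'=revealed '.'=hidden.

Click 1 (5,2) count=4: revealed 1 new [(5,2)] -> total=1
Click 2 (1,2) count=0: revealed 28 new [(0,0) (0,1) (0,2) (0,3) (0,4) (0,5) (0,6) (1,0) (1,1) (1,2) (1,3) (1,4) (1,5) (1,6) (2,0) (2,1) (2,2) (2,3) (2,4) (3,0) (3,1) (3,2) (3,3) (3,4) (4,1) (4,2) (4,3) (4,4)] -> total=29
Click 3 (5,6) count=2: revealed 1 new [(5,6)] -> total=30
Click 4 (0,2) count=0: revealed 0 new [(none)] -> total=30

Answer: #######
#######
#####..
#####..
.####..
..#...#
.......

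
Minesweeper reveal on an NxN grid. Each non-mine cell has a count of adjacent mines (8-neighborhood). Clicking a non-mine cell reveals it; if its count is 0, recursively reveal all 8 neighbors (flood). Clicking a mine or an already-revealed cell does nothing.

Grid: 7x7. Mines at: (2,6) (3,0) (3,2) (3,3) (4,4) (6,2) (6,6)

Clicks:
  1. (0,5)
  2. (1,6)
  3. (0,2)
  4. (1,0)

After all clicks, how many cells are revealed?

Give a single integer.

Click 1 (0,5) count=0: revealed 20 new [(0,0) (0,1) (0,2) (0,3) (0,4) (0,5) (0,6) (1,0) (1,1) (1,2) (1,3) (1,4) (1,5) (1,6) (2,0) (2,1) (2,2) (2,3) (2,4) (2,5)] -> total=20
Click 2 (1,6) count=1: revealed 0 new [(none)] -> total=20
Click 3 (0,2) count=0: revealed 0 new [(none)] -> total=20
Click 4 (1,0) count=0: revealed 0 new [(none)] -> total=20

Answer: 20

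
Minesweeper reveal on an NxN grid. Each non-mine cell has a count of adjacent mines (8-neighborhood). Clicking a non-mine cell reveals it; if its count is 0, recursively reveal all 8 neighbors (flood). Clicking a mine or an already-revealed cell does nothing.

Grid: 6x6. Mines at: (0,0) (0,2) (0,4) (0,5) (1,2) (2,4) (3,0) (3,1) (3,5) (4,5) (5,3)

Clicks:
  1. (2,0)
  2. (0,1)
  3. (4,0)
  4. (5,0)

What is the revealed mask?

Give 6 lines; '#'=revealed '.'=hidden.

Answer: .#....
......
#.....
......
###...
###...

Derivation:
Click 1 (2,0) count=2: revealed 1 new [(2,0)] -> total=1
Click 2 (0,1) count=3: revealed 1 new [(0,1)] -> total=2
Click 3 (4,0) count=2: revealed 1 new [(4,0)] -> total=3
Click 4 (5,0) count=0: revealed 5 new [(4,1) (4,2) (5,0) (5,1) (5,2)] -> total=8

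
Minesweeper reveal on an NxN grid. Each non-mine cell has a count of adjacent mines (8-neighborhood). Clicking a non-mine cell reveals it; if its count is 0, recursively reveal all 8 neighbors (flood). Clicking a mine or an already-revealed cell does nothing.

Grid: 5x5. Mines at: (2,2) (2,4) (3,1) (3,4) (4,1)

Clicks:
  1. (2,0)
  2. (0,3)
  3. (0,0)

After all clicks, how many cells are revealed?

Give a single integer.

Answer: 12

Derivation:
Click 1 (2,0) count=1: revealed 1 new [(2,0)] -> total=1
Click 2 (0,3) count=0: revealed 11 new [(0,0) (0,1) (0,2) (0,3) (0,4) (1,0) (1,1) (1,2) (1,3) (1,4) (2,1)] -> total=12
Click 3 (0,0) count=0: revealed 0 new [(none)] -> total=12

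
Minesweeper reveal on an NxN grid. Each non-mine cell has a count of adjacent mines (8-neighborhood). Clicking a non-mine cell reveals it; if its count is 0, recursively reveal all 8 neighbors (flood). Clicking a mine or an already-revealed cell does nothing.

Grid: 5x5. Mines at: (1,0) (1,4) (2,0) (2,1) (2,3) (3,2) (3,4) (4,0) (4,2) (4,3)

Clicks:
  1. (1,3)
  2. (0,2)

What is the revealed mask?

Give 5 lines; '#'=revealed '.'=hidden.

Click 1 (1,3) count=2: revealed 1 new [(1,3)] -> total=1
Click 2 (0,2) count=0: revealed 5 new [(0,1) (0,2) (0,3) (1,1) (1,2)] -> total=6

Answer: .###.
.###.
.....
.....
.....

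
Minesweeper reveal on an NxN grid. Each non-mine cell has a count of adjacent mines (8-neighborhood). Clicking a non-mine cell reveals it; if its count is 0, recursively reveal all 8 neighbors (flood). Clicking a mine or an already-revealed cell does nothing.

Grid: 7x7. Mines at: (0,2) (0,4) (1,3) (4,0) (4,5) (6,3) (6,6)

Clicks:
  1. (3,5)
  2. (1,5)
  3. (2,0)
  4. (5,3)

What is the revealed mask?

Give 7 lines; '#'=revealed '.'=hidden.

Answer: ##.....
###..#.
#####..
######.
.####..
.####..
.......

Derivation:
Click 1 (3,5) count=1: revealed 1 new [(3,5)] -> total=1
Click 2 (1,5) count=1: revealed 1 new [(1,5)] -> total=2
Click 3 (2,0) count=0: revealed 23 new [(0,0) (0,1) (1,0) (1,1) (1,2) (2,0) (2,1) (2,2) (2,3) (2,4) (3,0) (3,1) (3,2) (3,3) (3,4) (4,1) (4,2) (4,3) (4,4) (5,1) (5,2) (5,3) (5,4)] -> total=25
Click 4 (5,3) count=1: revealed 0 new [(none)] -> total=25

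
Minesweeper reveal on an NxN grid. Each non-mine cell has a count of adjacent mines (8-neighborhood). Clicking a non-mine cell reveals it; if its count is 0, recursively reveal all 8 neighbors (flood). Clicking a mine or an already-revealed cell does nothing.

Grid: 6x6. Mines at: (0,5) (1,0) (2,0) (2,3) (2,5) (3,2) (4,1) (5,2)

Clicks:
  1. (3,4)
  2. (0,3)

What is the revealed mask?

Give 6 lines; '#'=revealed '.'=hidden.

Answer: .####.
.####.
......
....#.
......
......

Derivation:
Click 1 (3,4) count=2: revealed 1 new [(3,4)] -> total=1
Click 2 (0,3) count=0: revealed 8 new [(0,1) (0,2) (0,3) (0,4) (1,1) (1,2) (1,3) (1,4)] -> total=9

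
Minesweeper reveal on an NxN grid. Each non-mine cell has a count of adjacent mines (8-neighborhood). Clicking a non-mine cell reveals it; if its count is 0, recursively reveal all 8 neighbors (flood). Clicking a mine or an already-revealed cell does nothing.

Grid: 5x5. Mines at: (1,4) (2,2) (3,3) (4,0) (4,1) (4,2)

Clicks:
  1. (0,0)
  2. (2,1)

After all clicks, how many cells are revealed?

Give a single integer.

Answer: 12

Derivation:
Click 1 (0,0) count=0: revealed 12 new [(0,0) (0,1) (0,2) (0,3) (1,0) (1,1) (1,2) (1,3) (2,0) (2,1) (3,0) (3,1)] -> total=12
Click 2 (2,1) count=1: revealed 0 new [(none)] -> total=12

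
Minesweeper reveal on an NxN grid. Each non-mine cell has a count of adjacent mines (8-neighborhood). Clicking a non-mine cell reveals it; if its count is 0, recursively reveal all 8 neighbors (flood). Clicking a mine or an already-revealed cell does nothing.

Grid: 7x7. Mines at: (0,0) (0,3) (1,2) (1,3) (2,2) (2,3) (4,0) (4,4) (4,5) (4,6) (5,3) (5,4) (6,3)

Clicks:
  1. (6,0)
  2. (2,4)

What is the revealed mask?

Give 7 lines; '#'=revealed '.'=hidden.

Click 1 (6,0) count=0: revealed 6 new [(5,0) (5,1) (5,2) (6,0) (6,1) (6,2)] -> total=6
Click 2 (2,4) count=2: revealed 1 new [(2,4)] -> total=7

Answer: .......
.......
....#..
.......
.......
###....
###....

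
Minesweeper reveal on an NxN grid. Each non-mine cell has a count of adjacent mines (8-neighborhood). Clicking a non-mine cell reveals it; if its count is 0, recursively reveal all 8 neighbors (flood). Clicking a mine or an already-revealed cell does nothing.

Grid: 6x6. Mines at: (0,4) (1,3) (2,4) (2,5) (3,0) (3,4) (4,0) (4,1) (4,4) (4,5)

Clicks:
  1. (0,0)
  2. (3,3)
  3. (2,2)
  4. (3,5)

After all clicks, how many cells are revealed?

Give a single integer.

Click 1 (0,0) count=0: revealed 9 new [(0,0) (0,1) (0,2) (1,0) (1,1) (1,2) (2,0) (2,1) (2,2)] -> total=9
Click 2 (3,3) count=3: revealed 1 new [(3,3)] -> total=10
Click 3 (2,2) count=1: revealed 0 new [(none)] -> total=10
Click 4 (3,5) count=5: revealed 1 new [(3,5)] -> total=11

Answer: 11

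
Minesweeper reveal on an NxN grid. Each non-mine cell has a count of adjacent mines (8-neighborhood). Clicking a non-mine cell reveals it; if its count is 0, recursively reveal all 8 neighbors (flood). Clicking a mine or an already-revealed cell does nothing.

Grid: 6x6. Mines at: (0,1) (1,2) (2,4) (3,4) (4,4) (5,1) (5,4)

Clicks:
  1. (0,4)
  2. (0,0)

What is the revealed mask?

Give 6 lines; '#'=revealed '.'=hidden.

Answer: #..###
...###
......
......
......
......

Derivation:
Click 1 (0,4) count=0: revealed 6 new [(0,3) (0,4) (0,5) (1,3) (1,4) (1,5)] -> total=6
Click 2 (0,0) count=1: revealed 1 new [(0,0)] -> total=7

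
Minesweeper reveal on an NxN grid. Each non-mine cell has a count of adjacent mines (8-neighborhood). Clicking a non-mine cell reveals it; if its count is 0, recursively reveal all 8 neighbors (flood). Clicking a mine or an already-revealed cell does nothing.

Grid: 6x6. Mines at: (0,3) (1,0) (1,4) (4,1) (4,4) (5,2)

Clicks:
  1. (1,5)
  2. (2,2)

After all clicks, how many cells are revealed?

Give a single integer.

Click 1 (1,5) count=1: revealed 1 new [(1,5)] -> total=1
Click 2 (2,2) count=0: revealed 9 new [(1,1) (1,2) (1,3) (2,1) (2,2) (2,3) (3,1) (3,2) (3,3)] -> total=10

Answer: 10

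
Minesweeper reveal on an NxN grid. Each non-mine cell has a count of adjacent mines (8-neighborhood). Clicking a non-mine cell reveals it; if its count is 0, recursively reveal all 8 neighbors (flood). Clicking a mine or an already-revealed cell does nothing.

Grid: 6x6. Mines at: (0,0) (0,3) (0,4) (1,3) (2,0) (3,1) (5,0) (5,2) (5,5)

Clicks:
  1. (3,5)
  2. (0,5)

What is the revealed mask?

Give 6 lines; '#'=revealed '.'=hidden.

Click 1 (3,5) count=0: revealed 14 new [(1,4) (1,5) (2,2) (2,3) (2,4) (2,5) (3,2) (3,3) (3,4) (3,5) (4,2) (4,3) (4,4) (4,5)] -> total=14
Click 2 (0,5) count=1: revealed 1 new [(0,5)] -> total=15

Answer: .....#
....##
..####
..####
..####
......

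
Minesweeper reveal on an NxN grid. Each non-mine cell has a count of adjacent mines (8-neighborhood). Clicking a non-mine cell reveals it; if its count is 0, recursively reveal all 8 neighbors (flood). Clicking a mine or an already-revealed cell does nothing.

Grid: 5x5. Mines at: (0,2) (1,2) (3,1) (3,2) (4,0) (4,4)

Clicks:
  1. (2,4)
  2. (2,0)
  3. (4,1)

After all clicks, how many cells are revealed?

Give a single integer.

Click 1 (2,4) count=0: revealed 8 new [(0,3) (0,4) (1,3) (1,4) (2,3) (2,4) (3,3) (3,4)] -> total=8
Click 2 (2,0) count=1: revealed 1 new [(2,0)] -> total=9
Click 3 (4,1) count=3: revealed 1 new [(4,1)] -> total=10

Answer: 10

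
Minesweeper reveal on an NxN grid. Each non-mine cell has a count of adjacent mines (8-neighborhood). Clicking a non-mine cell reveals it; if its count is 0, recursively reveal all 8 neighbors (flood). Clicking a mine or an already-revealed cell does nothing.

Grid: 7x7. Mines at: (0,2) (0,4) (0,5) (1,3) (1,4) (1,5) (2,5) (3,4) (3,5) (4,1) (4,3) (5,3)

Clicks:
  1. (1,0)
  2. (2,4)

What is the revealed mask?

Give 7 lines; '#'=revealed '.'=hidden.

Click 1 (1,0) count=0: revealed 11 new [(0,0) (0,1) (1,0) (1,1) (1,2) (2,0) (2,1) (2,2) (3,0) (3,1) (3,2)] -> total=11
Click 2 (2,4) count=6: revealed 1 new [(2,4)] -> total=12

Answer: ##.....
###....
###.#..
###....
.......
.......
.......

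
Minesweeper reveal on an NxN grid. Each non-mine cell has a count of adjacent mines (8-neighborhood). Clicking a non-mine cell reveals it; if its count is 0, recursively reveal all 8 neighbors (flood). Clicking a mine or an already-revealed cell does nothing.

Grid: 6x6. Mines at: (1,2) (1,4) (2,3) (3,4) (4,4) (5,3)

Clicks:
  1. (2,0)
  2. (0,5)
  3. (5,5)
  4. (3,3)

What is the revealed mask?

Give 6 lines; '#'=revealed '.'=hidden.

Click 1 (2,0) count=0: revealed 16 new [(0,0) (0,1) (1,0) (1,1) (2,0) (2,1) (2,2) (3,0) (3,1) (3,2) (4,0) (4,1) (4,2) (5,0) (5,1) (5,2)] -> total=16
Click 2 (0,5) count=1: revealed 1 new [(0,5)] -> total=17
Click 3 (5,5) count=1: revealed 1 new [(5,5)] -> total=18
Click 4 (3,3) count=3: revealed 1 new [(3,3)] -> total=19

Answer: ##...#
##....
###...
####..
###...
###..#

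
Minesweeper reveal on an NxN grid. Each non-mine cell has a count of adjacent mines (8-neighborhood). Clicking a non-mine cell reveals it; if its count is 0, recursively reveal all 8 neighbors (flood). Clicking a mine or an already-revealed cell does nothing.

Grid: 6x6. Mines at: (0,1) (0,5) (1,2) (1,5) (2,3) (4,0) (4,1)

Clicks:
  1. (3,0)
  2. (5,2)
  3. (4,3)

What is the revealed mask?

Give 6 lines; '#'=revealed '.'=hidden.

Click 1 (3,0) count=2: revealed 1 new [(3,0)] -> total=1
Click 2 (5,2) count=1: revealed 1 new [(5,2)] -> total=2
Click 3 (4,3) count=0: revealed 13 new [(2,4) (2,5) (3,2) (3,3) (3,4) (3,5) (4,2) (4,3) (4,4) (4,5) (5,3) (5,4) (5,5)] -> total=15

Answer: ......
......
....##
#.####
..####
..####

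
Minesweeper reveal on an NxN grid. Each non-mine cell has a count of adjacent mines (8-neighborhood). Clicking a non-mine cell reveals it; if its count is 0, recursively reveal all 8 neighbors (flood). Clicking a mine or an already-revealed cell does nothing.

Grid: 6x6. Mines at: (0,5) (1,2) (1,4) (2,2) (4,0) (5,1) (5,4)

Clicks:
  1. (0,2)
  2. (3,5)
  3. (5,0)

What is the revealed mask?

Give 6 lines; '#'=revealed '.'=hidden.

Answer: ..#...
......
...###
...###
...###
#.....

Derivation:
Click 1 (0,2) count=1: revealed 1 new [(0,2)] -> total=1
Click 2 (3,5) count=0: revealed 9 new [(2,3) (2,4) (2,5) (3,3) (3,4) (3,5) (4,3) (4,4) (4,5)] -> total=10
Click 3 (5,0) count=2: revealed 1 new [(5,0)] -> total=11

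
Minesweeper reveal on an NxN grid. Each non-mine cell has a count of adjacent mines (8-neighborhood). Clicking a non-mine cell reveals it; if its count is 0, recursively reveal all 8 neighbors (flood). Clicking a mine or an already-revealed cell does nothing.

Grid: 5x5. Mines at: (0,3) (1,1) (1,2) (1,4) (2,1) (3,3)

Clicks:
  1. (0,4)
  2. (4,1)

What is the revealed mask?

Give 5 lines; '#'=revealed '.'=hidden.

Click 1 (0,4) count=2: revealed 1 new [(0,4)] -> total=1
Click 2 (4,1) count=0: revealed 6 new [(3,0) (3,1) (3,2) (4,0) (4,1) (4,2)] -> total=7

Answer: ....#
.....
.....
###..
###..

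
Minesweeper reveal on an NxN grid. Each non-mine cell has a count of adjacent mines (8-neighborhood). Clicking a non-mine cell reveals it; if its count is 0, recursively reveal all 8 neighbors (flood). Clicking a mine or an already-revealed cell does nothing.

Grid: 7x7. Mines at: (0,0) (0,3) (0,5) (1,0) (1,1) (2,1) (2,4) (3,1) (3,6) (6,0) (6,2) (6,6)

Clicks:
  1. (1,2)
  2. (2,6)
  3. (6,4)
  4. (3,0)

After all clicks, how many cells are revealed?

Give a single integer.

Answer: 18

Derivation:
Click 1 (1,2) count=3: revealed 1 new [(1,2)] -> total=1
Click 2 (2,6) count=1: revealed 1 new [(2,6)] -> total=2
Click 3 (6,4) count=0: revealed 15 new [(3,2) (3,3) (3,4) (3,5) (4,2) (4,3) (4,4) (4,5) (5,2) (5,3) (5,4) (5,5) (6,3) (6,4) (6,5)] -> total=17
Click 4 (3,0) count=2: revealed 1 new [(3,0)] -> total=18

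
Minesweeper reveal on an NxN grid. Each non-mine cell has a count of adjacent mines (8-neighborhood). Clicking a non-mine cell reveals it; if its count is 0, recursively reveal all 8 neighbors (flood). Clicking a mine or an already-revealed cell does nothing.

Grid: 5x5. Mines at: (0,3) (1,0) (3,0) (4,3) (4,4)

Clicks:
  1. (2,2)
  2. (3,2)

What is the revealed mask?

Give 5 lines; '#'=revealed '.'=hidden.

Answer: .....
.####
.####
.####
.....

Derivation:
Click 1 (2,2) count=0: revealed 12 new [(1,1) (1,2) (1,3) (1,4) (2,1) (2,2) (2,3) (2,4) (3,1) (3,2) (3,3) (3,4)] -> total=12
Click 2 (3,2) count=1: revealed 0 new [(none)] -> total=12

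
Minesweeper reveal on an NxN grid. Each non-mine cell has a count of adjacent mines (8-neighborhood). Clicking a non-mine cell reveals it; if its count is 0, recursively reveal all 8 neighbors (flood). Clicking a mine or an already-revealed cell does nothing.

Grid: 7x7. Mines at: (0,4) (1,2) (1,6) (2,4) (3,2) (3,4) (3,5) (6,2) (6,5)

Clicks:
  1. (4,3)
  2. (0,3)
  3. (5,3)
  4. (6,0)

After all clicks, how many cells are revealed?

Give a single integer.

Click 1 (4,3) count=2: revealed 1 new [(4,3)] -> total=1
Click 2 (0,3) count=2: revealed 1 new [(0,3)] -> total=2
Click 3 (5,3) count=1: revealed 1 new [(5,3)] -> total=3
Click 4 (6,0) count=0: revealed 14 new [(0,0) (0,1) (1,0) (1,1) (2,0) (2,1) (3,0) (3,1) (4,0) (4,1) (5,0) (5,1) (6,0) (6,1)] -> total=17

Answer: 17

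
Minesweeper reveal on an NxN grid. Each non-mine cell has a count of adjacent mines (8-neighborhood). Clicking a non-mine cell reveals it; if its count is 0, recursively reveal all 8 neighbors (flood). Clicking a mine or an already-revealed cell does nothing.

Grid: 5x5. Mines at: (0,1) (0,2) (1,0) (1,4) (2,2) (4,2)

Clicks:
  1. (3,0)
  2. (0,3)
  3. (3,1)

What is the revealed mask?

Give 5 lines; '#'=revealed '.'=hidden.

Answer: ...#.
.....
##...
##...
##...

Derivation:
Click 1 (3,0) count=0: revealed 6 new [(2,0) (2,1) (3,0) (3,1) (4,0) (4,1)] -> total=6
Click 2 (0,3) count=2: revealed 1 new [(0,3)] -> total=7
Click 3 (3,1) count=2: revealed 0 new [(none)] -> total=7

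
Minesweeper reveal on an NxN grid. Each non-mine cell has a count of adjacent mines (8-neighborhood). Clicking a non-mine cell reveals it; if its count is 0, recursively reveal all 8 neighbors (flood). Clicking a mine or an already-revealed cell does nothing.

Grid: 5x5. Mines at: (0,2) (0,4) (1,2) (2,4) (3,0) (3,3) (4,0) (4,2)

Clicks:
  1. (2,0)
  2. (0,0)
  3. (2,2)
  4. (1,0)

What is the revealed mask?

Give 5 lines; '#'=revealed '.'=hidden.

Answer: ##...
##...
###..
.....
.....

Derivation:
Click 1 (2,0) count=1: revealed 1 new [(2,0)] -> total=1
Click 2 (0,0) count=0: revealed 5 new [(0,0) (0,1) (1,0) (1,1) (2,1)] -> total=6
Click 3 (2,2) count=2: revealed 1 new [(2,2)] -> total=7
Click 4 (1,0) count=0: revealed 0 new [(none)] -> total=7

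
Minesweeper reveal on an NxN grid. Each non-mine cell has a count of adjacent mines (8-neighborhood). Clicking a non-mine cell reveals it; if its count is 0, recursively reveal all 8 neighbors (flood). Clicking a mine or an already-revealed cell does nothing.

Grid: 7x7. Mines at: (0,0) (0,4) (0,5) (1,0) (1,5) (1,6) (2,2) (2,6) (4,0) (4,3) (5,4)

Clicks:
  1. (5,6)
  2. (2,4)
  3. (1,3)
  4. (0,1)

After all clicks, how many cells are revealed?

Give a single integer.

Click 1 (5,6) count=0: revealed 8 new [(3,5) (3,6) (4,5) (4,6) (5,5) (5,6) (6,5) (6,6)] -> total=8
Click 2 (2,4) count=1: revealed 1 new [(2,4)] -> total=9
Click 3 (1,3) count=2: revealed 1 new [(1,3)] -> total=10
Click 4 (0,1) count=2: revealed 1 new [(0,1)] -> total=11

Answer: 11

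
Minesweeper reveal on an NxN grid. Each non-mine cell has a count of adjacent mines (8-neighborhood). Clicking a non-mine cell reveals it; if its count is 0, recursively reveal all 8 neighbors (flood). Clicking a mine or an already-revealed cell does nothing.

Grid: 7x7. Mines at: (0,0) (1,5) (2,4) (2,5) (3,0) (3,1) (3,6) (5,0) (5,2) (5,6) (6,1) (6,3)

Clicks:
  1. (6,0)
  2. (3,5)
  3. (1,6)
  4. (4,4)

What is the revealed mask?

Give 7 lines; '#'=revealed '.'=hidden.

Click 1 (6,0) count=2: revealed 1 new [(6,0)] -> total=1
Click 2 (3,5) count=3: revealed 1 new [(3,5)] -> total=2
Click 3 (1,6) count=2: revealed 1 new [(1,6)] -> total=3
Click 4 (4,4) count=0: revealed 8 new [(3,3) (3,4) (4,3) (4,4) (4,5) (5,3) (5,4) (5,5)] -> total=11

Answer: .......
......#
.......
...###.
...###.
...###.
#......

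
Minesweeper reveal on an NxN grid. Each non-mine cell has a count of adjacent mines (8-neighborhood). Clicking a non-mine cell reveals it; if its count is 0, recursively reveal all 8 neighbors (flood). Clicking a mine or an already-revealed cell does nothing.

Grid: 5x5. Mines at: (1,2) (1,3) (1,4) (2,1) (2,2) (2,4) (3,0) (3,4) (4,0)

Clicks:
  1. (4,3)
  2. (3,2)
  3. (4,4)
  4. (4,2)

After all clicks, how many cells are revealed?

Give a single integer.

Click 1 (4,3) count=1: revealed 1 new [(4,3)] -> total=1
Click 2 (3,2) count=2: revealed 1 new [(3,2)] -> total=2
Click 3 (4,4) count=1: revealed 1 new [(4,4)] -> total=3
Click 4 (4,2) count=0: revealed 4 new [(3,1) (3,3) (4,1) (4,2)] -> total=7

Answer: 7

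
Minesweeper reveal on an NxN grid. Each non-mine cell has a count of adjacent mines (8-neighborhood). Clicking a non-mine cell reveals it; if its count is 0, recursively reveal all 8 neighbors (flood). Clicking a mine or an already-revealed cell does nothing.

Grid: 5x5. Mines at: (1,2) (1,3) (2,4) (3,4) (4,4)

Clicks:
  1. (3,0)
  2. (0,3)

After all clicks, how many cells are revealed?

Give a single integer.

Answer: 17

Derivation:
Click 1 (3,0) count=0: revealed 16 new [(0,0) (0,1) (1,0) (1,1) (2,0) (2,1) (2,2) (2,3) (3,0) (3,1) (3,2) (3,3) (4,0) (4,1) (4,2) (4,3)] -> total=16
Click 2 (0,3) count=2: revealed 1 new [(0,3)] -> total=17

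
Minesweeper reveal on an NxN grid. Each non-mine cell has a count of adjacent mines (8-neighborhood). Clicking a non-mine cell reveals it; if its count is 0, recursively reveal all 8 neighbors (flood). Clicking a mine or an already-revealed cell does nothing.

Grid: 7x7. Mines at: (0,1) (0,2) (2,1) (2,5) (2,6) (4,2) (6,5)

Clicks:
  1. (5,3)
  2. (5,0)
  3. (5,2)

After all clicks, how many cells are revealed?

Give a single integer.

Answer: 14

Derivation:
Click 1 (5,3) count=1: revealed 1 new [(5,3)] -> total=1
Click 2 (5,0) count=0: revealed 13 new [(3,0) (3,1) (4,0) (4,1) (5,0) (5,1) (5,2) (5,4) (6,0) (6,1) (6,2) (6,3) (6,4)] -> total=14
Click 3 (5,2) count=1: revealed 0 new [(none)] -> total=14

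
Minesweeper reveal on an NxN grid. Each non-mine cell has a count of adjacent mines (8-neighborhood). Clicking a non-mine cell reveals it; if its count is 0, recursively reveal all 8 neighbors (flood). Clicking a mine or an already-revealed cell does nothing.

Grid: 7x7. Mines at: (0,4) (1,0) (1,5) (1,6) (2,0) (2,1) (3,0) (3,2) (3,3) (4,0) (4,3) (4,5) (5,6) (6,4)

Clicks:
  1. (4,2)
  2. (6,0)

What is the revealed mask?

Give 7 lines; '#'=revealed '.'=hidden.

Click 1 (4,2) count=3: revealed 1 new [(4,2)] -> total=1
Click 2 (6,0) count=0: revealed 8 new [(5,0) (5,1) (5,2) (5,3) (6,0) (6,1) (6,2) (6,3)] -> total=9

Answer: .......
.......
.......
.......
..#....
####...
####...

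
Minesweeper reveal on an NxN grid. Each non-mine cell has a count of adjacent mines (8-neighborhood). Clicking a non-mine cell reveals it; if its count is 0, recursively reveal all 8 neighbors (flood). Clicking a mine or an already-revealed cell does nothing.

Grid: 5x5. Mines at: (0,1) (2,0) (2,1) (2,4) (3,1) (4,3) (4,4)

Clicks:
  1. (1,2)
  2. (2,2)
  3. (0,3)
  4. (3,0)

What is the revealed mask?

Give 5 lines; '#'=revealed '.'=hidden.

Click 1 (1,2) count=2: revealed 1 new [(1,2)] -> total=1
Click 2 (2,2) count=2: revealed 1 new [(2,2)] -> total=2
Click 3 (0,3) count=0: revealed 5 new [(0,2) (0,3) (0,4) (1,3) (1,4)] -> total=7
Click 4 (3,0) count=3: revealed 1 new [(3,0)] -> total=8

Answer: ..###
..###
..#..
#....
.....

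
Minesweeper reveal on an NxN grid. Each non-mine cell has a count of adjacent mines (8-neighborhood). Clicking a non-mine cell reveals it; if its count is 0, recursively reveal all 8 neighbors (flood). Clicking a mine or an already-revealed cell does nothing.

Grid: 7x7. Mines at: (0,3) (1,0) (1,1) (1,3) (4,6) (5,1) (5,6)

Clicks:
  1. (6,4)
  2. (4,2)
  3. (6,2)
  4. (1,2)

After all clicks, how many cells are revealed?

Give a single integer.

Answer: 35

Derivation:
Click 1 (6,4) count=0: revealed 34 new [(0,4) (0,5) (0,6) (1,4) (1,5) (1,6) (2,0) (2,1) (2,2) (2,3) (2,4) (2,5) (2,6) (3,0) (3,1) (3,2) (3,3) (3,4) (3,5) (3,6) (4,0) (4,1) (4,2) (4,3) (4,4) (4,5) (5,2) (5,3) (5,4) (5,5) (6,2) (6,3) (6,4) (6,5)] -> total=34
Click 2 (4,2) count=1: revealed 0 new [(none)] -> total=34
Click 3 (6,2) count=1: revealed 0 new [(none)] -> total=34
Click 4 (1,2) count=3: revealed 1 new [(1,2)] -> total=35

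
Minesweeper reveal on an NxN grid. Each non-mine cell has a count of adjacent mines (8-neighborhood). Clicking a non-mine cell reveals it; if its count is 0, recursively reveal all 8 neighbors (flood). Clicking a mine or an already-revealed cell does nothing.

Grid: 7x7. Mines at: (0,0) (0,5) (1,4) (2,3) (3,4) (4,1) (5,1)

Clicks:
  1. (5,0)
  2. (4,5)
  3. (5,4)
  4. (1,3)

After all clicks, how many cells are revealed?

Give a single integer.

Click 1 (5,0) count=2: revealed 1 new [(5,0)] -> total=1
Click 2 (4,5) count=1: revealed 1 new [(4,5)] -> total=2
Click 3 (5,4) count=0: revealed 20 new [(1,5) (1,6) (2,5) (2,6) (3,5) (3,6) (4,2) (4,3) (4,4) (4,6) (5,2) (5,3) (5,4) (5,5) (5,6) (6,2) (6,3) (6,4) (6,5) (6,6)] -> total=22
Click 4 (1,3) count=2: revealed 1 new [(1,3)] -> total=23

Answer: 23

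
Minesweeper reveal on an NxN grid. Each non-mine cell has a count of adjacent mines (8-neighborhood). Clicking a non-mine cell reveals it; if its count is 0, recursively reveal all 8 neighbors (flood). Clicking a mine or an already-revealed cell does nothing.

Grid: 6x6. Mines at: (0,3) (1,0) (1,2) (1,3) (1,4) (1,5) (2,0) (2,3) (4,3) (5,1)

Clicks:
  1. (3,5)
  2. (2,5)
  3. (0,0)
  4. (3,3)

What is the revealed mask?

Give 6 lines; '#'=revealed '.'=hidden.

Answer: #.....
......
....##
...###
....##
....##

Derivation:
Click 1 (3,5) count=0: revealed 8 new [(2,4) (2,5) (3,4) (3,5) (4,4) (4,5) (5,4) (5,5)] -> total=8
Click 2 (2,5) count=2: revealed 0 new [(none)] -> total=8
Click 3 (0,0) count=1: revealed 1 new [(0,0)] -> total=9
Click 4 (3,3) count=2: revealed 1 new [(3,3)] -> total=10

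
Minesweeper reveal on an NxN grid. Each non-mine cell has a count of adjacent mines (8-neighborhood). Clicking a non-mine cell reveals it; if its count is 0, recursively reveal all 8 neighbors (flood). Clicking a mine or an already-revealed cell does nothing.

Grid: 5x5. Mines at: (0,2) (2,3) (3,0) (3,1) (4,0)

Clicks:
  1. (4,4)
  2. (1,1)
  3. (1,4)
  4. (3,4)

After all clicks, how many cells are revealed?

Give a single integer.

Click 1 (4,4) count=0: revealed 6 new [(3,2) (3,3) (3,4) (4,2) (4,3) (4,4)] -> total=6
Click 2 (1,1) count=1: revealed 1 new [(1,1)] -> total=7
Click 3 (1,4) count=1: revealed 1 new [(1,4)] -> total=8
Click 4 (3,4) count=1: revealed 0 new [(none)] -> total=8

Answer: 8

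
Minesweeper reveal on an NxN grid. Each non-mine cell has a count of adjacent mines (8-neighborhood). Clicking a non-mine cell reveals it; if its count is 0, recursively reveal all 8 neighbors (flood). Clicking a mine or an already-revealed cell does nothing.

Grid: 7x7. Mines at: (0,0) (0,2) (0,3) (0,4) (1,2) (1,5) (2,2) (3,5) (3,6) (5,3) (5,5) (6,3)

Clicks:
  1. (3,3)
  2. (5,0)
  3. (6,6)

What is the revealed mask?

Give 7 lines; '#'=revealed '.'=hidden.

Click 1 (3,3) count=1: revealed 1 new [(3,3)] -> total=1
Click 2 (5,0) count=0: revealed 16 new [(1,0) (1,1) (2,0) (2,1) (3,0) (3,1) (3,2) (4,0) (4,1) (4,2) (5,0) (5,1) (5,2) (6,0) (6,1) (6,2)] -> total=17
Click 3 (6,6) count=1: revealed 1 new [(6,6)] -> total=18

Answer: .......
##.....
##.....
####...
###....
###....
###...#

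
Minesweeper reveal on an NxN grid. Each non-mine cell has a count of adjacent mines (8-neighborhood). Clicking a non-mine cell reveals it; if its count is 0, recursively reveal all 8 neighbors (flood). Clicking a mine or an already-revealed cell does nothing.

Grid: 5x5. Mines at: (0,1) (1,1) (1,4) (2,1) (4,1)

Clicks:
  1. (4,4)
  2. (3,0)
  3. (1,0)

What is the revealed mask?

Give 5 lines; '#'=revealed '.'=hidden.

Answer: .....
#....
..###
#.###
..###

Derivation:
Click 1 (4,4) count=0: revealed 9 new [(2,2) (2,3) (2,4) (3,2) (3,3) (3,4) (4,2) (4,3) (4,4)] -> total=9
Click 2 (3,0) count=2: revealed 1 new [(3,0)] -> total=10
Click 3 (1,0) count=3: revealed 1 new [(1,0)] -> total=11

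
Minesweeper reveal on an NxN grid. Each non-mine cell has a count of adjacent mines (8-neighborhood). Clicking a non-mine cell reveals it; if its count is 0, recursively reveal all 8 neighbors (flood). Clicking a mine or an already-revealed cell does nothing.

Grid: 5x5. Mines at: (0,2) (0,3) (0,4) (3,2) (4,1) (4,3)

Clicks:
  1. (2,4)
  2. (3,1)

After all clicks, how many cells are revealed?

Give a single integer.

Answer: 7

Derivation:
Click 1 (2,4) count=0: revealed 6 new [(1,3) (1,4) (2,3) (2,4) (3,3) (3,4)] -> total=6
Click 2 (3,1) count=2: revealed 1 new [(3,1)] -> total=7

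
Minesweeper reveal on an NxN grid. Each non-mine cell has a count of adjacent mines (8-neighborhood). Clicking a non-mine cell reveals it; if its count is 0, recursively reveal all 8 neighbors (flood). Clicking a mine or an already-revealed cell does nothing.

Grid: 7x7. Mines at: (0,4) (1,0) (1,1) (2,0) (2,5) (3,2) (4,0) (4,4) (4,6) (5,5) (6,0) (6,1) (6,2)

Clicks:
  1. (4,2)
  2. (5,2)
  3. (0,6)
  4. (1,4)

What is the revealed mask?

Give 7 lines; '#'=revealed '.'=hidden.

Answer: .....##
....###
.......
.......
..#....
..#....
.......

Derivation:
Click 1 (4,2) count=1: revealed 1 new [(4,2)] -> total=1
Click 2 (5,2) count=2: revealed 1 new [(5,2)] -> total=2
Click 3 (0,6) count=0: revealed 4 new [(0,5) (0,6) (1,5) (1,6)] -> total=6
Click 4 (1,4) count=2: revealed 1 new [(1,4)] -> total=7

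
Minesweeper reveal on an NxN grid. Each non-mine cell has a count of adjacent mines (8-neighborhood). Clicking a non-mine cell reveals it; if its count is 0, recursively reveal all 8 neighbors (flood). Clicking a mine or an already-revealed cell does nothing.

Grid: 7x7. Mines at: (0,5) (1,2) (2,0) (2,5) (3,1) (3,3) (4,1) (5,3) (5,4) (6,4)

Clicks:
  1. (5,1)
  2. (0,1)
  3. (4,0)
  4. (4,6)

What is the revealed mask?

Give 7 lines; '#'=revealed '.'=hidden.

Answer: .#.....
.......
.......
.....##
#....##
.#...##
.....##

Derivation:
Click 1 (5,1) count=1: revealed 1 new [(5,1)] -> total=1
Click 2 (0,1) count=1: revealed 1 new [(0,1)] -> total=2
Click 3 (4,0) count=2: revealed 1 new [(4,0)] -> total=3
Click 4 (4,6) count=0: revealed 8 new [(3,5) (3,6) (4,5) (4,6) (5,5) (5,6) (6,5) (6,6)] -> total=11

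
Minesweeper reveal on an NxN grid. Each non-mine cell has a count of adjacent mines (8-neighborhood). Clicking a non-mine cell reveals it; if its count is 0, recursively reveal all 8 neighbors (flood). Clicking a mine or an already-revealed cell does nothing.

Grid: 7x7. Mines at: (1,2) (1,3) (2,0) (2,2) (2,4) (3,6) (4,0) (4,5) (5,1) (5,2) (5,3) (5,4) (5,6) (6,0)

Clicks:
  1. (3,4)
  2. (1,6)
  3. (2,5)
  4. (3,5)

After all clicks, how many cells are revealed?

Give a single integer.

Click 1 (3,4) count=2: revealed 1 new [(3,4)] -> total=1
Click 2 (1,6) count=0: revealed 8 new [(0,4) (0,5) (0,6) (1,4) (1,5) (1,6) (2,5) (2,6)] -> total=9
Click 3 (2,5) count=2: revealed 0 new [(none)] -> total=9
Click 4 (3,5) count=3: revealed 1 new [(3,5)] -> total=10

Answer: 10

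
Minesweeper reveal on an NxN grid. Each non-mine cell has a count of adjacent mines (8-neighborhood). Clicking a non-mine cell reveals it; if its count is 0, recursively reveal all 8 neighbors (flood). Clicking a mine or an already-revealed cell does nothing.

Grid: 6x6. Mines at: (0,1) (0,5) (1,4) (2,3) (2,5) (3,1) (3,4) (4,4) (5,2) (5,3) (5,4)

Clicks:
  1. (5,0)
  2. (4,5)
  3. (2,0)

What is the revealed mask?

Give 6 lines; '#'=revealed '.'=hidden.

Answer: ......
......
#.....
......
##...#
##....

Derivation:
Click 1 (5,0) count=0: revealed 4 new [(4,0) (4,1) (5,0) (5,1)] -> total=4
Click 2 (4,5) count=3: revealed 1 new [(4,5)] -> total=5
Click 3 (2,0) count=1: revealed 1 new [(2,0)] -> total=6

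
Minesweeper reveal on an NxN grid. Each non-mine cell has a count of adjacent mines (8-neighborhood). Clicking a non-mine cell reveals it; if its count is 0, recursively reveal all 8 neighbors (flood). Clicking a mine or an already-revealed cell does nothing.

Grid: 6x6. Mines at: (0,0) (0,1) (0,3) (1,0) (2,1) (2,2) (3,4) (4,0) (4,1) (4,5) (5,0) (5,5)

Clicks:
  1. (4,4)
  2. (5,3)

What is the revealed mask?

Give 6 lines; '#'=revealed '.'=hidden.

Click 1 (4,4) count=3: revealed 1 new [(4,4)] -> total=1
Click 2 (5,3) count=0: revealed 5 new [(4,2) (4,3) (5,2) (5,3) (5,4)] -> total=6

Answer: ......
......
......
......
..###.
..###.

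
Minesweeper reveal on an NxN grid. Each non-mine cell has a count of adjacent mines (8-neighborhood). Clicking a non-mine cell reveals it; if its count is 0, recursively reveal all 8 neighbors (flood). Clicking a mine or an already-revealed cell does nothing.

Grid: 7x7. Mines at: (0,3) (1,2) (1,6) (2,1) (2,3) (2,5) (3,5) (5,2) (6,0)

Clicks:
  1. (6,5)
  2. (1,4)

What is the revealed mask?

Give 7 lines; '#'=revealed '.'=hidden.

Answer: .......
....#..
.......
.......
...####
...####
...####

Derivation:
Click 1 (6,5) count=0: revealed 12 new [(4,3) (4,4) (4,5) (4,6) (5,3) (5,4) (5,5) (5,6) (6,3) (6,4) (6,5) (6,6)] -> total=12
Click 2 (1,4) count=3: revealed 1 new [(1,4)] -> total=13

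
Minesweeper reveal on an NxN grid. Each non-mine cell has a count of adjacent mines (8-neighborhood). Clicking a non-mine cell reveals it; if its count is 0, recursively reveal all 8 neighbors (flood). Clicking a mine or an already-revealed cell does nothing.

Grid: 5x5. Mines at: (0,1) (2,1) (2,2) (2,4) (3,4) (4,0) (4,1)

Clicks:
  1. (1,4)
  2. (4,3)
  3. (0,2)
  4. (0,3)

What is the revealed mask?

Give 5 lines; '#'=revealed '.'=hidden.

Answer: ..###
..###
.....
.....
...#.

Derivation:
Click 1 (1,4) count=1: revealed 1 new [(1,4)] -> total=1
Click 2 (4,3) count=1: revealed 1 new [(4,3)] -> total=2
Click 3 (0,2) count=1: revealed 1 new [(0,2)] -> total=3
Click 4 (0,3) count=0: revealed 4 new [(0,3) (0,4) (1,2) (1,3)] -> total=7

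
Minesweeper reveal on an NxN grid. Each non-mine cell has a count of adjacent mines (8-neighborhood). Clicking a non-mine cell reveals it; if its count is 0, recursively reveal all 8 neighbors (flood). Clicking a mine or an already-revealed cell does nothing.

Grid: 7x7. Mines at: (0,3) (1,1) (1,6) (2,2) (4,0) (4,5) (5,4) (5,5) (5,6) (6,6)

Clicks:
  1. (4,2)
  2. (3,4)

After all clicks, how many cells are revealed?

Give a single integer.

Click 1 (4,2) count=0: revealed 14 new [(3,1) (3,2) (3,3) (4,1) (4,2) (4,3) (5,0) (5,1) (5,2) (5,3) (6,0) (6,1) (6,2) (6,3)] -> total=14
Click 2 (3,4) count=1: revealed 1 new [(3,4)] -> total=15

Answer: 15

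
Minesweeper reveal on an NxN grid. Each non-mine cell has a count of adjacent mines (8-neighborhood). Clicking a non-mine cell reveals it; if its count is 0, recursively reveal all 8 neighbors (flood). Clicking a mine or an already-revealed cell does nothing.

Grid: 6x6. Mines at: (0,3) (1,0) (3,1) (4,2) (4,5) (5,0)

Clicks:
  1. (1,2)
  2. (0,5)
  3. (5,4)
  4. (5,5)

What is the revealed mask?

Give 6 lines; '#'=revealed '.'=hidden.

Answer: ....##
..####
..####
..####
......
....##

Derivation:
Click 1 (1,2) count=1: revealed 1 new [(1,2)] -> total=1
Click 2 (0,5) count=0: revealed 13 new [(0,4) (0,5) (1,3) (1,4) (1,5) (2,2) (2,3) (2,4) (2,5) (3,2) (3,3) (3,4) (3,5)] -> total=14
Click 3 (5,4) count=1: revealed 1 new [(5,4)] -> total=15
Click 4 (5,5) count=1: revealed 1 new [(5,5)] -> total=16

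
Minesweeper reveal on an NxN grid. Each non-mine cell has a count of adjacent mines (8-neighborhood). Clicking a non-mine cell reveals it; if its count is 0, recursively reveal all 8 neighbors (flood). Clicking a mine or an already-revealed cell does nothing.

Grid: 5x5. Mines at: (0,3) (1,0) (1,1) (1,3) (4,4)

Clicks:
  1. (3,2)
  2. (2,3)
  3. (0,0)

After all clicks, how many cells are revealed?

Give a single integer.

Answer: 13

Derivation:
Click 1 (3,2) count=0: revealed 12 new [(2,0) (2,1) (2,2) (2,3) (3,0) (3,1) (3,2) (3,3) (4,0) (4,1) (4,2) (4,3)] -> total=12
Click 2 (2,3) count=1: revealed 0 new [(none)] -> total=12
Click 3 (0,0) count=2: revealed 1 new [(0,0)] -> total=13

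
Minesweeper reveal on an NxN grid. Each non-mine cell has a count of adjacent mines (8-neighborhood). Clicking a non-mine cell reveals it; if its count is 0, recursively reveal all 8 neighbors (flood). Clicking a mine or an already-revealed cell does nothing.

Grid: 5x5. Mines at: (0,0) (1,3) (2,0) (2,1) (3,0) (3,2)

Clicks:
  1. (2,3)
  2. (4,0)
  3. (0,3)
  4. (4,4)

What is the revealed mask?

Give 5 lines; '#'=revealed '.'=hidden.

Click 1 (2,3) count=2: revealed 1 new [(2,3)] -> total=1
Click 2 (4,0) count=1: revealed 1 new [(4,0)] -> total=2
Click 3 (0,3) count=1: revealed 1 new [(0,3)] -> total=3
Click 4 (4,4) count=0: revealed 5 new [(2,4) (3,3) (3,4) (4,3) (4,4)] -> total=8

Answer: ...#.
.....
...##
...##
#..##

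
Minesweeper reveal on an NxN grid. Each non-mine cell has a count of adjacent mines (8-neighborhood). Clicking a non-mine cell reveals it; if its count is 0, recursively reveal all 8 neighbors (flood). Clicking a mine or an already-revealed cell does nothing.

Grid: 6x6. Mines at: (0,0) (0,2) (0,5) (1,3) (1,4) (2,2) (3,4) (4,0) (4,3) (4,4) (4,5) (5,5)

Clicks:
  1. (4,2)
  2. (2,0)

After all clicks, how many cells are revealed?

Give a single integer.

Answer: 7

Derivation:
Click 1 (4,2) count=1: revealed 1 new [(4,2)] -> total=1
Click 2 (2,0) count=0: revealed 6 new [(1,0) (1,1) (2,0) (2,1) (3,0) (3,1)] -> total=7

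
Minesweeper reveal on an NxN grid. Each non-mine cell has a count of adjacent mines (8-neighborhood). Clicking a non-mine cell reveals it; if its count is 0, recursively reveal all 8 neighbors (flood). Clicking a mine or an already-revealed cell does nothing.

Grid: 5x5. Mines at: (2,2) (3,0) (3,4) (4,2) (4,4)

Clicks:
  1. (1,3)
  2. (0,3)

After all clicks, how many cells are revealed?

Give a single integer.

Click 1 (1,3) count=1: revealed 1 new [(1,3)] -> total=1
Click 2 (0,3) count=0: revealed 13 new [(0,0) (0,1) (0,2) (0,3) (0,4) (1,0) (1,1) (1,2) (1,4) (2,0) (2,1) (2,3) (2,4)] -> total=14

Answer: 14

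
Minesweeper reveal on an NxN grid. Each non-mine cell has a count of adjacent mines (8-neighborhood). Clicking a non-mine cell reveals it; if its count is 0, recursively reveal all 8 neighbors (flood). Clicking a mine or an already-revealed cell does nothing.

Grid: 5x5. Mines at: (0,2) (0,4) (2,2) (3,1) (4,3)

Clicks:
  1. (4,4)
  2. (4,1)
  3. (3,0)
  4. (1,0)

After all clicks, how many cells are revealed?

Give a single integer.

Click 1 (4,4) count=1: revealed 1 new [(4,4)] -> total=1
Click 2 (4,1) count=1: revealed 1 new [(4,1)] -> total=2
Click 3 (3,0) count=1: revealed 1 new [(3,0)] -> total=3
Click 4 (1,0) count=0: revealed 6 new [(0,0) (0,1) (1,0) (1,1) (2,0) (2,1)] -> total=9

Answer: 9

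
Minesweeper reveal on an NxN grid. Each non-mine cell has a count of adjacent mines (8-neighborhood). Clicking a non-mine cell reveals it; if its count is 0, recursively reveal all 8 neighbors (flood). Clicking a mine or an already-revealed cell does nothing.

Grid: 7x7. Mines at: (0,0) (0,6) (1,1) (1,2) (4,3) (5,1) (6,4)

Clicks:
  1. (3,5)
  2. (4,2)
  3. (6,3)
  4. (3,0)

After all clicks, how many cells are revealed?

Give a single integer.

Answer: 33

Derivation:
Click 1 (3,5) count=0: revealed 23 new [(0,3) (0,4) (0,5) (1,3) (1,4) (1,5) (1,6) (2,3) (2,4) (2,5) (2,6) (3,3) (3,4) (3,5) (3,6) (4,4) (4,5) (4,6) (5,4) (5,5) (5,6) (6,5) (6,6)] -> total=23
Click 2 (4,2) count=2: revealed 1 new [(4,2)] -> total=24
Click 3 (6,3) count=1: revealed 1 new [(6,3)] -> total=25
Click 4 (3,0) count=0: revealed 8 new [(2,0) (2,1) (2,2) (3,0) (3,1) (3,2) (4,0) (4,1)] -> total=33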